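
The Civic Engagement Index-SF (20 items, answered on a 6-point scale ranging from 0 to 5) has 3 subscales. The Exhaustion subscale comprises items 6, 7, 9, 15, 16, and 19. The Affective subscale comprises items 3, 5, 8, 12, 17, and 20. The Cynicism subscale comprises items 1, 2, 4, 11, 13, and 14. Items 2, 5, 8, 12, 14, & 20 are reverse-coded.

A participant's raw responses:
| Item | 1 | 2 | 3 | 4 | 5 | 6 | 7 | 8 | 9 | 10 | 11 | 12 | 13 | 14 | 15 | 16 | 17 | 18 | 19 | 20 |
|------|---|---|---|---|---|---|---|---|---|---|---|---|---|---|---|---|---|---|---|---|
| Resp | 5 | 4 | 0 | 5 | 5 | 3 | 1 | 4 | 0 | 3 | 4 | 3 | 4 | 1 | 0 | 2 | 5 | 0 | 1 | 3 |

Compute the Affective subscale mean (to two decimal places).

1.67

Affective items: 3, 5, 8, 12, 17, 20.
Of these, items 5, 8, 12, & 20 are reverse-coded; reversed = (0+5) − raw = 5 − raw.
  item 3: 0
  item 5: 5 − 5 = 0
  item 8: 5 − 4 = 1
  item 12: 5 − 3 = 2
  item 17: 5
  item 20: 5 − 3 = 2
Sum = 0 + 0 + 1 + 2 + 5 + 2 = 10
Mean = 10 / 6 = 1.67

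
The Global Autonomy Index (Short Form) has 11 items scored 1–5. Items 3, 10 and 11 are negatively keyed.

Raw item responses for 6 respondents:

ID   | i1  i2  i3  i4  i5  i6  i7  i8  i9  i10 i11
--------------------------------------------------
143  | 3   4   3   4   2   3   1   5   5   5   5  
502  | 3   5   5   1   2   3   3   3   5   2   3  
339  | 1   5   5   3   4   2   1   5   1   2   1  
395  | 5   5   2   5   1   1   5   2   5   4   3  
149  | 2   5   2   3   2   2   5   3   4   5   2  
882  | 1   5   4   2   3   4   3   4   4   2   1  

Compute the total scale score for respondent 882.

37

Respondent 882 raw: 1, 5, 4, 2, 3, 4, 3, 4, 4, 2, 1.
Reverse-coded (on a 1–5 scale, reversed = 6 − raw):
  item 1: 1
  item 2: 5
  item 3: 6 − 4 = 2
  item 4: 2
  item 5: 3
  item 6: 4
  item 7: 3
  item 8: 4
  item 9: 4
  item 10: 6 − 2 = 4
  item 11: 6 − 1 = 5
Sum = 1 + 5 + 2 + 2 + 3 + 4 + 3 + 4 + 4 + 4 + 5 = 37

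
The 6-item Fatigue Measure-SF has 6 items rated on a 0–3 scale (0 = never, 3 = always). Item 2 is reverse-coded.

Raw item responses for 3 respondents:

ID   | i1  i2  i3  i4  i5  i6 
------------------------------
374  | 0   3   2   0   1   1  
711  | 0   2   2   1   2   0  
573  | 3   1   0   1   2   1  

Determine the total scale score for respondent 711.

6

Respondent 711 raw: 0, 2, 2, 1, 2, 0.
Reverse-coded (on a 0–3 scale, reversed = 3 − raw):
  item 1: 0
  item 2: 3 − 2 = 1
  item 3: 2
  item 4: 1
  item 5: 2
  item 6: 0
Sum = 0 + 1 + 2 + 1 + 2 + 0 = 6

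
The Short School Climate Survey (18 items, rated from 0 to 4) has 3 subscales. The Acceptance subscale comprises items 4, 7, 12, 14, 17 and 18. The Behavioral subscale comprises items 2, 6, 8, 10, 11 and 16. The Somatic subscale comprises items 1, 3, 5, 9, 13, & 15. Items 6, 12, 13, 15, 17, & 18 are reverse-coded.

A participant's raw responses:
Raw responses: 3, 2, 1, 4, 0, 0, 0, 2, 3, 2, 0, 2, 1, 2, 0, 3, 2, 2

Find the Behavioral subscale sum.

Behavioral items: 2, 6, 8, 10, 11, 16.
Of these, item 6 is reverse-coded; reverse-coded value = 4 − response.
  item 2: 2
  item 6: 4 − 0 = 4
  item 8: 2
  item 10: 2
  item 11: 0
  item 16: 3
Sum = 2 + 4 + 2 + 2 + 0 + 3 = 13

13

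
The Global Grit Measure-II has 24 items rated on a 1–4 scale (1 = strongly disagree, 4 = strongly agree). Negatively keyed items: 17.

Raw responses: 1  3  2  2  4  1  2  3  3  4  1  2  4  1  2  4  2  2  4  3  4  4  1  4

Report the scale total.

64

Raw sum = 63. Negatively keyed items: 17; their raw sum = 2.
Each reversal replaces raw with 5 − raw, changing the total by 5 − 2·raw per item.
Total = 63 + 1·5 − 2·2 = 63 + 5 − 4 = 64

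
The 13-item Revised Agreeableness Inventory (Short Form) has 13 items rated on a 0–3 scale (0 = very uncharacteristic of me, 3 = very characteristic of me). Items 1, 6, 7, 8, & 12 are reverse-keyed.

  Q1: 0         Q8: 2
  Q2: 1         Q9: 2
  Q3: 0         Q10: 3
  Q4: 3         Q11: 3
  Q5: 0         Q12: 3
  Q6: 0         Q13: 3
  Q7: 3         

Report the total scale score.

Raw sum = 23. Reverse-keyed items: 1, 6, 7, 8, 12; their raw sum = 8.
Each reversal replaces raw with 3 − raw, changing the total by 3 − 2·raw per item.
Total = 23 + 5·3 − 2·8 = 23 + 15 − 16 = 22

22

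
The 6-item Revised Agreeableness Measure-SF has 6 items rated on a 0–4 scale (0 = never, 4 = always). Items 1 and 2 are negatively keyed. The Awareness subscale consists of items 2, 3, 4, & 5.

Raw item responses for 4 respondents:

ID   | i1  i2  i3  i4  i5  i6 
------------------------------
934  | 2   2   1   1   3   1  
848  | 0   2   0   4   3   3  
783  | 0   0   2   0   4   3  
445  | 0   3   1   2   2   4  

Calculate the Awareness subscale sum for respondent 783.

10

Respondent 783 raw: 0, 0, 2, 0, 4, 3.
Awareness items: 2, 3, 4, 5.
Reverse-coded (on a 0–4 scale, reversed = 4 − raw):
  item 2: 4 − 0 = 4
  item 3: 2
  item 4: 0
  item 5: 4
Sum = 4 + 2 + 0 + 4 = 10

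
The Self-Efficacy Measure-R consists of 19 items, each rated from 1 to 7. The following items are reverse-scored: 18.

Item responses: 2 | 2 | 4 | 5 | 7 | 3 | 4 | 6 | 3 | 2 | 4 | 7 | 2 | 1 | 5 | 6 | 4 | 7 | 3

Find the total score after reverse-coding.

Reverse-scored items use 8 − raw:
  item 18: 8 − 7 = 1
Scored responses: 2, 2, 4, 5, 7, 3, 4, 6, 3, 2, 4, 7, 2, 1, 5, 6, 4, 1, 3
Total = 2 + 2 + 4 + 5 + 7 + 3 + 4 + 6 + 3 + 2 + 4 + 7 + 2 + 1 + 5 + 6 + 4 + 1 + 3 = 71

71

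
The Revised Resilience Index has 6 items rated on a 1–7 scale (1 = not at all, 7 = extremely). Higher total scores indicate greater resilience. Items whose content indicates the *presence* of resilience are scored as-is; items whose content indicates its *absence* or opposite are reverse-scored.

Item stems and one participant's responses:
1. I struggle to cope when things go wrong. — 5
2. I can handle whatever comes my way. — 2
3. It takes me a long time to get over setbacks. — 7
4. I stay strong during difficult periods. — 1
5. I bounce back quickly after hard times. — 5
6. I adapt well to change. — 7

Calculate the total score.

19

Items 1, 3 describe the absence/opposite of resilience → reverse-score.
reverse-coded value = 8 − response.
  item 1: 8 − 5 = 3
  item 2: 2
  item 3: 8 − 7 = 1
  item 4: 1
  item 5: 5
  item 6: 7
Total = 3 + 2 + 1 + 1 + 5 + 7 = 19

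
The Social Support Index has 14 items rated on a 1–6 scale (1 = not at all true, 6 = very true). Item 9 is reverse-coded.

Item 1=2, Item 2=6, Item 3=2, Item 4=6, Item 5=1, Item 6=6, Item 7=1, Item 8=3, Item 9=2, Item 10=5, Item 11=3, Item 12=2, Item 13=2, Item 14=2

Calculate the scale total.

Reverse-coded items (reversed = (1+6) − raw = 7 − raw):
  item 9: 7 − 2 = 5
After reverse-coding: 2, 6, 2, 6, 1, 6, 1, 3, 5, 5, 3, 2, 2, 2
Total = 2 + 6 + 2 + 6 + 1 + 6 + 1 + 3 + 5 + 5 + 3 + 2 + 2 + 2 = 46

46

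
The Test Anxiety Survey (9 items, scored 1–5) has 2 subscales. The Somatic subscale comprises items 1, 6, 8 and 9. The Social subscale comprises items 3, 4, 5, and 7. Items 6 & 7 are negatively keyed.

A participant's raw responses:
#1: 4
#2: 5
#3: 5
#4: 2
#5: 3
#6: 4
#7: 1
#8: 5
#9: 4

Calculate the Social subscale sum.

15

Social items: 3, 4, 5, 7.
Of these, item 7 is negatively keyed; on a 1–5 scale, reversed = 6 − raw.
  item 3: 5
  item 4: 2
  item 5: 3
  item 7: 6 − 1 = 5
Sum = 5 + 2 + 3 + 5 = 15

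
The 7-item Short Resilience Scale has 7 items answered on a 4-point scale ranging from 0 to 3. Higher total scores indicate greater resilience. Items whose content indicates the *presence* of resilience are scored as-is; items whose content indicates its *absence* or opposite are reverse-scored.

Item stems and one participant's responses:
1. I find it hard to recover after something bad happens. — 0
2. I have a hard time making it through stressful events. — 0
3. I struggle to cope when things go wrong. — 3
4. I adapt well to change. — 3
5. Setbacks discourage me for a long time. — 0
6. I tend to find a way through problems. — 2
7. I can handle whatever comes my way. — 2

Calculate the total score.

Items 1, 2, 3, 5 describe the absence/opposite of resilience → reverse-score.
reversed = (0+3) − raw = 3 − raw.
  item 1: 3 − 0 = 3
  item 2: 3 − 0 = 3
  item 3: 3 − 3 = 0
  item 4: 3
  item 5: 3 − 0 = 3
  item 6: 2
  item 7: 2
Total = 3 + 3 + 0 + 3 + 3 + 2 + 2 = 16

16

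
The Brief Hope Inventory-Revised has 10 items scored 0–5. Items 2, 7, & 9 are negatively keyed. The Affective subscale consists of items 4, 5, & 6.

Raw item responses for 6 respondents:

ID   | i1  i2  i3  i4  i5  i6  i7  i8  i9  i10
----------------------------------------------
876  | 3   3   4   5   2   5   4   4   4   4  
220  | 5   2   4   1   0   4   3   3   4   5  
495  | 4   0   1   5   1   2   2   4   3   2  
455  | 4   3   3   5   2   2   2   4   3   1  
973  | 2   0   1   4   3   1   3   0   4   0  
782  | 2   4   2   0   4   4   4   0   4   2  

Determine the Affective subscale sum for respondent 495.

Respondent 495 raw: 4, 0, 1, 5, 1, 2, 2, 4, 3, 2.
Affective items: 4, 5, 6.
Reverse-coded (reverse-coded value = 5 − response):
  item 4: 5
  item 5: 1
  item 6: 2
Sum = 5 + 1 + 2 = 8

8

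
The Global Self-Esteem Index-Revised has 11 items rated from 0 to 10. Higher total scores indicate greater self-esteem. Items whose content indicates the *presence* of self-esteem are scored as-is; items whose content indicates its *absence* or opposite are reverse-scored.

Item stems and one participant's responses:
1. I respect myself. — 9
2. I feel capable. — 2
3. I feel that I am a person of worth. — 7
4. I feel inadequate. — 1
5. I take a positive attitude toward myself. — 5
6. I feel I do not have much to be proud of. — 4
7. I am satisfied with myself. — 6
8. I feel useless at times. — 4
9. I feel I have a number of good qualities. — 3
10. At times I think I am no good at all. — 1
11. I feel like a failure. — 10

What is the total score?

62

Items 4, 6, 8, 10, 11 describe the absence/opposite of self-esteem → reverse-score.
on a 0–10 scale, reversed = 10 − raw.
  item 1: 9
  item 2: 2
  item 3: 7
  item 4: 10 − 1 = 9
  item 5: 5
  item 6: 10 − 4 = 6
  item 7: 6
  item 8: 10 − 4 = 6
  item 9: 3
  item 10: 10 − 1 = 9
  item 11: 10 − 10 = 0
Total = 9 + 2 + 7 + 9 + 5 + 6 + 6 + 6 + 3 + 9 + 0 = 62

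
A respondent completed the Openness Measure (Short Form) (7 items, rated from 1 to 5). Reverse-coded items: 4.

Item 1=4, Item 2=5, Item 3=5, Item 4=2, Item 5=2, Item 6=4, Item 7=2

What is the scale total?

Reverse-coded items use 6 − raw:
  item 4: 6 − 2 = 4
After reverse-coding: 4, 5, 5, 4, 2, 4, 2
Total = 4 + 5 + 5 + 4 + 2 + 4 + 2 = 26

26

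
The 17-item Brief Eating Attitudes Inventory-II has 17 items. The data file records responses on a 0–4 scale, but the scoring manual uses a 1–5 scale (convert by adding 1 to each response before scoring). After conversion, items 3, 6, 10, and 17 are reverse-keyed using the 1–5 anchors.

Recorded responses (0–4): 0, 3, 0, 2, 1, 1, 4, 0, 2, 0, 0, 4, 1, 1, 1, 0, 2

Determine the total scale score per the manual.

49

Convert to 1–5: 1, 4, 1, 3, 2, 2, 5, 1, 3, 1, 1, 5, 2, 2, 2, 1, 3
Reverse-coded (reverse-coded value = 6 − response):
  item 3: 6 − 1 = 5
  item 6: 6 − 2 = 4
  item 10: 6 − 1 = 5
  item 17: 6 − 3 = 3
Scored: 1, 4, 5, 3, 2, 4, 5, 1, 3, 5, 1, 5, 2, 2, 2, 1, 3
Total = 49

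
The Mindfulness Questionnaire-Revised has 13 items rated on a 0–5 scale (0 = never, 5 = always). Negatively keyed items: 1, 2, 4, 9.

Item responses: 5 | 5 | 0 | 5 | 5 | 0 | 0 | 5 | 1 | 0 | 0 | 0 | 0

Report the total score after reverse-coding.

14

Raw sum = 26. Negatively keyed items: 1, 2, 4, 9; their raw sum = 16.
Each reversal replaces raw with 5 − raw, changing the total by 5 − 2·raw per item.
Total = 26 + 4·5 − 2·16 = 26 + 20 − 32 = 14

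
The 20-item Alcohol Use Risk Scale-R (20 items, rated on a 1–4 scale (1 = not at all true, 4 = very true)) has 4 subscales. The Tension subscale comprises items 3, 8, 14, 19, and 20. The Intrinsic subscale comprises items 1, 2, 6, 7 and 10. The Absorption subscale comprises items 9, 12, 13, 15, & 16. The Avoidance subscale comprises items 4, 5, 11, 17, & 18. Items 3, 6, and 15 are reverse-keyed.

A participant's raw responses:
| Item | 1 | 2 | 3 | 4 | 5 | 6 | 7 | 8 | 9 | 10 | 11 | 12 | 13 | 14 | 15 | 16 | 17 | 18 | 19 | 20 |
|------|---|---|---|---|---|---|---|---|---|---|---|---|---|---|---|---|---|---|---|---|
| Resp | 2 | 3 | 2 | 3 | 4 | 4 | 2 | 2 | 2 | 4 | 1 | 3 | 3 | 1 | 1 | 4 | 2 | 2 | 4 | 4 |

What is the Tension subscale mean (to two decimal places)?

2.80

Tension items: 3, 8, 14, 19, 20.
Of these, item 3 is reverse-keyed; reverse-coded value = 5 − response.
  item 3: 5 − 2 = 3
  item 8: 2
  item 14: 1
  item 19: 4
  item 20: 4
Sum = 3 + 2 + 1 + 4 + 4 = 14
Mean = 14 / 5 = 2.80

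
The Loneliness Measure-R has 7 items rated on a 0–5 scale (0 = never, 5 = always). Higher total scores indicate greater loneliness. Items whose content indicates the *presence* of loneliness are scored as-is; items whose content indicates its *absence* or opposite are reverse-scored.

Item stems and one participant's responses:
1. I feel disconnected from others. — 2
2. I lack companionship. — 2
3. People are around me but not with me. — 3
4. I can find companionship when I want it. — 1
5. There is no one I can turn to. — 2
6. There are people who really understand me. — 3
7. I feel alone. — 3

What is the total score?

Items 4, 6 describe the absence/opposite of loneliness → reverse-score.
on a 0–5 scale, reversed = 5 − raw.
  item 1: 2
  item 2: 2
  item 3: 3
  item 4: 5 − 1 = 4
  item 5: 2
  item 6: 5 − 3 = 2
  item 7: 3
Total = 2 + 2 + 3 + 4 + 2 + 2 + 3 = 18

18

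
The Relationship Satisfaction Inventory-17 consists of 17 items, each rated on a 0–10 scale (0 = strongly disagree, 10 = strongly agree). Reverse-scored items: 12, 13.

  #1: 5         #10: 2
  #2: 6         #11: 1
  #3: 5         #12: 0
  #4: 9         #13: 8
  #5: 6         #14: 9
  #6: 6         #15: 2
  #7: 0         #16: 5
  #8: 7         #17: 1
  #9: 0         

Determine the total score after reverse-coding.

Reversing items 12 & 13 with 10 − raw:
Total = 5 + 6 + 5 + 9 + 6 + 6 + 0 + 7 + 0 + 2 + 1 + (10−0) + (10−8) + 9 + 2 + 5 + 1
      = 5 + 6 + 5 + 9 + 6 + 6 + 0 + 7 + 0 + 2 + 1 + 10 + 2 + 9 + 2 + 5 + 1 = 76

76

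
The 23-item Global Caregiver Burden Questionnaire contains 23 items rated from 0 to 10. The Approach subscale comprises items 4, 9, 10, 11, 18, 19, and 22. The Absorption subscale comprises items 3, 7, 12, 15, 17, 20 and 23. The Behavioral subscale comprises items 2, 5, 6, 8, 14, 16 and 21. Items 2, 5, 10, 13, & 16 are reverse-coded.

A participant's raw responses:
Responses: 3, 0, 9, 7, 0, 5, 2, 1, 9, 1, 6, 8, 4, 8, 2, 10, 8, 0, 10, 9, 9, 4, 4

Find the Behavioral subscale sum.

43

Behavioral items: 2, 5, 6, 8, 14, 16, 21.
Of these, items 2, 5, & 16 are reverse-coded; reversed = (0+10) − raw = 10 − raw.
  item 2: 10 − 0 = 10
  item 5: 10 − 0 = 10
  item 6: 5
  item 8: 1
  item 14: 8
  item 16: 10 − 10 = 0
  item 21: 9
Sum = 10 + 10 + 5 + 1 + 8 + 0 + 9 = 43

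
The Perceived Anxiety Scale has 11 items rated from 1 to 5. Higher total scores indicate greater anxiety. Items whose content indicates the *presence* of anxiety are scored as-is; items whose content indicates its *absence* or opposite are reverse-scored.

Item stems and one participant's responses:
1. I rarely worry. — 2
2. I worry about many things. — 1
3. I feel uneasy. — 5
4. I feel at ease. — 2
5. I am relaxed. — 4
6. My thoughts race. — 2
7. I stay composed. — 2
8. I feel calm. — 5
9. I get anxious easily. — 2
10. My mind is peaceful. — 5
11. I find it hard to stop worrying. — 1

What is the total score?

Items 1, 4, 5, 7, 8, 10 describe the absence/opposite of anxiety → reverse-score.
reverse-coded value = 6 − response.
  item 1: 6 − 2 = 4
  item 2: 1
  item 3: 5
  item 4: 6 − 2 = 4
  item 5: 6 − 4 = 2
  item 6: 2
  item 7: 6 − 2 = 4
  item 8: 6 − 5 = 1
  item 9: 2
  item 10: 6 − 5 = 1
  item 11: 1
Total = 4 + 1 + 5 + 4 + 2 + 2 + 4 + 1 + 2 + 1 + 1 = 27

27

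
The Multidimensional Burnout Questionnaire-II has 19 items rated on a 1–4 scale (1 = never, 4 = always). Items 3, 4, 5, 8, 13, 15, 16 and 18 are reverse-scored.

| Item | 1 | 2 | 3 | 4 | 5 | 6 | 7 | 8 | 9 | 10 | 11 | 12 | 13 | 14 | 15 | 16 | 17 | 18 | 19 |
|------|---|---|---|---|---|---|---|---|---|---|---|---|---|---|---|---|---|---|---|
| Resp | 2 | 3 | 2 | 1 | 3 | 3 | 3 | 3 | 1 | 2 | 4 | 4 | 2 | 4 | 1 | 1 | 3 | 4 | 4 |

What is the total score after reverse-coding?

56

Raw sum = 50. Reverse-scored items: 3, 4, 5, 8, 13, 15, 16, 18; their raw sum = 17.
Each reversal replaces raw with 5 − raw, changing the total by 5 − 2·raw per item.
Total = 50 + 8·5 − 2·17 = 50 + 40 − 34 = 56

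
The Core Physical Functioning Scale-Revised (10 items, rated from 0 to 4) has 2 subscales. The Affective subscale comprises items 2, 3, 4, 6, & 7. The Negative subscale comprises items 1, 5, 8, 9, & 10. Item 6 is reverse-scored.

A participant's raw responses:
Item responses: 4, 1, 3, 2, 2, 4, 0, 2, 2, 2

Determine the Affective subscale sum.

6

Affective items: 2, 3, 4, 6, 7.
Of these, item 6 is reverse-scored; on a 0–4 scale, reversed = 4 − raw.
  item 2: 1
  item 3: 3
  item 4: 2
  item 6: 4 − 4 = 0
  item 7: 0
Sum = 1 + 3 + 2 + 0 + 0 = 6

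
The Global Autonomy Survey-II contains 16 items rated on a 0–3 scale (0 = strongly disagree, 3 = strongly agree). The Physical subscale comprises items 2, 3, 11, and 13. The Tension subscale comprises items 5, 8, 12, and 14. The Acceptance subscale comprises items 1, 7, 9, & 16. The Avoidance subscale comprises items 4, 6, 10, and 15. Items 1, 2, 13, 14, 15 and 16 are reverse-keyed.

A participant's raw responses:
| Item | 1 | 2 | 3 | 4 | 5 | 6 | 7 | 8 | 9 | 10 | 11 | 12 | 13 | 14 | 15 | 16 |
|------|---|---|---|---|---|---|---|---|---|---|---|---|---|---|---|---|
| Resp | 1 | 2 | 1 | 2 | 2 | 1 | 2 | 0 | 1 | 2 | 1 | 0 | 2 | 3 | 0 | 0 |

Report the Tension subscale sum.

Tension items: 5, 8, 12, 14.
Of these, item 14 is reverse-keyed; reversed = (0+3) − raw = 3 − raw.
  item 5: 2
  item 8: 0
  item 12: 0
  item 14: 3 − 3 = 0
Sum = 2 + 0 + 0 + 0 = 2

2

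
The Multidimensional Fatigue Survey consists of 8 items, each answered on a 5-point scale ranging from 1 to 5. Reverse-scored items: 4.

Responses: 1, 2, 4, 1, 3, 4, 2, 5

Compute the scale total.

26

Reversing item 4 with 6 − raw:
Total = 1 + 2 + 4 + (6−1) + 3 + 4 + 2 + 5
      = 1 + 2 + 4 + 5 + 3 + 4 + 2 + 5 = 26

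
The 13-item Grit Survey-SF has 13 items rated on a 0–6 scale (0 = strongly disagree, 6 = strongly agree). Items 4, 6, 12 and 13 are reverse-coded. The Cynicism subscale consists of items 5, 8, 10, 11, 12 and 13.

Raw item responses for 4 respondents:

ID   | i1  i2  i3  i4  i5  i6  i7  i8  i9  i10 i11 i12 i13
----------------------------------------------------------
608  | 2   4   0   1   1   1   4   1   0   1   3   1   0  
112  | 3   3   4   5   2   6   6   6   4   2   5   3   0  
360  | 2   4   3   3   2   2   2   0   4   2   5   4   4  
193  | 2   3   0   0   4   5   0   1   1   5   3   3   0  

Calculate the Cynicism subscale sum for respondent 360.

Respondent 360 raw: 2, 4, 3, 3, 2, 2, 2, 0, 4, 2, 5, 4, 4.
Cynicism items: 5, 8, 10, 11, 12, 13.
Reverse-coded (reversed = (0+6) − raw = 6 − raw):
  item 5: 2
  item 8: 0
  item 10: 2
  item 11: 5
  item 12: 6 − 4 = 2
  item 13: 6 − 4 = 2
Sum = 2 + 0 + 2 + 5 + 2 + 2 = 13

13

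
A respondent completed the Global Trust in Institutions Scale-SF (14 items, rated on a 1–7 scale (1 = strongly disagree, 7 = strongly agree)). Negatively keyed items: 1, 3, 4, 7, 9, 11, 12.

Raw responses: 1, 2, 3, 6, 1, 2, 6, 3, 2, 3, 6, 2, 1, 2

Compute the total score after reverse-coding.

44

Reversing items 1, 3, 4, 7, 9, 11, and 12 with 8 − raw:
Total = (8−1) + 2 + (8−3) + (8−6) + 1 + 2 + (8−6) + 3 + (8−2) + 3 + (8−6) + (8−2) + 1 + 2
      = 7 + 2 + 5 + 2 + 1 + 2 + 2 + 3 + 6 + 3 + 2 + 6 + 1 + 2 = 44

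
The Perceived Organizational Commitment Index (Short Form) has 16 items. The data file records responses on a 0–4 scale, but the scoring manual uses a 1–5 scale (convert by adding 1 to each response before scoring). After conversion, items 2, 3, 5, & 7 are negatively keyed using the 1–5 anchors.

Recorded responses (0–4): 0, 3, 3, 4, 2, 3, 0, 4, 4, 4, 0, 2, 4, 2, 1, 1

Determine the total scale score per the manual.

Convert to 1–5: 1, 4, 4, 5, 3, 4, 1, 5, 5, 5, 1, 3, 5, 3, 2, 2
Reverse-coded (reverse-coded value = 6 − response):
  item 2: 6 − 4 = 2
  item 3: 6 − 4 = 2
  item 5: 6 − 3 = 3
  item 7: 6 − 1 = 5
Scored: 1, 2, 2, 5, 3, 4, 5, 5, 5, 5, 1, 3, 5, 3, 2, 2
Total = 53

53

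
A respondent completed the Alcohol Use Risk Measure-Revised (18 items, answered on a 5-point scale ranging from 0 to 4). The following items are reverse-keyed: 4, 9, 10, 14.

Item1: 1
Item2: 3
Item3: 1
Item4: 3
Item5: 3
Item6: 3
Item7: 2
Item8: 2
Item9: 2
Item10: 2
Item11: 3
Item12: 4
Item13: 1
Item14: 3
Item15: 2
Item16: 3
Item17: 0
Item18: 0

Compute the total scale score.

34

Reversing items 4, 9, 10, and 14 with 4 − raw:
Total = 1 + 3 + 1 + (4−3) + 3 + 3 + 2 + 2 + (4−2) + (4−2) + 3 + 4 + 1 + (4−3) + 2 + 3 + 0 + 0
      = 1 + 3 + 1 + 1 + 3 + 3 + 2 + 2 + 2 + 2 + 3 + 4 + 1 + 1 + 2 + 3 + 0 + 0 = 34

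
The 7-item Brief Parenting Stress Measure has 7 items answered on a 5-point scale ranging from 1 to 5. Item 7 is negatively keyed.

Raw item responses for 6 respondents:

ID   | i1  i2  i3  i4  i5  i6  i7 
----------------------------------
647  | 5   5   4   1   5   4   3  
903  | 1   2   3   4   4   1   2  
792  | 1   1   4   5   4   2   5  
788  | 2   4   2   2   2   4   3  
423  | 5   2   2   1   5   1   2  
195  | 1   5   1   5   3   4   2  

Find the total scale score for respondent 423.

20

Respondent 423 raw: 5, 2, 2, 1, 5, 1, 2.
Reverse-coded (on a 1–5 scale, reversed = 6 − raw):
  item 1: 5
  item 2: 2
  item 3: 2
  item 4: 1
  item 5: 5
  item 6: 1
  item 7: 6 − 2 = 4
Sum = 5 + 2 + 2 + 1 + 5 + 1 + 4 = 20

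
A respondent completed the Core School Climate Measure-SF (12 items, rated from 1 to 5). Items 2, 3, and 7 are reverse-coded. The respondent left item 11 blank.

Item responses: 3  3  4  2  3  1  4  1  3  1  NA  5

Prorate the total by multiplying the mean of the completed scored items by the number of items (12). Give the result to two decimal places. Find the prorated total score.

28.36

Reverse-coded (reversed = (1+5) − raw = 6 − raw):
  item 2: 6 − 3 = 3
  item 3: 6 − 4 = 2
  item 7: 6 − 4 = 2
Completed scored items (11 of 12): 3, 3, 2, 2, 3, 1, 2, 1, 3, 1, 5; sum = 26.
Person mean = 26 / 11 ≈ 2.3636
Prorated total = (26 / 11) × 12 = 28.36 (to 2 dp)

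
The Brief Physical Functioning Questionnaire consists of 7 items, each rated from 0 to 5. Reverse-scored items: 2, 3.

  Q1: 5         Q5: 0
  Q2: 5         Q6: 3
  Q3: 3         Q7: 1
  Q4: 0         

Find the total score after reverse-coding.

Reverse-scored items use 5 − raw:
  item 2: 5 − 5 = 0
  item 3: 5 − 3 = 2
Scored responses: 5, 0, 2, 0, 0, 3, 1
Total = 5 + 0 + 2 + 0 + 0 + 3 + 1 = 11

11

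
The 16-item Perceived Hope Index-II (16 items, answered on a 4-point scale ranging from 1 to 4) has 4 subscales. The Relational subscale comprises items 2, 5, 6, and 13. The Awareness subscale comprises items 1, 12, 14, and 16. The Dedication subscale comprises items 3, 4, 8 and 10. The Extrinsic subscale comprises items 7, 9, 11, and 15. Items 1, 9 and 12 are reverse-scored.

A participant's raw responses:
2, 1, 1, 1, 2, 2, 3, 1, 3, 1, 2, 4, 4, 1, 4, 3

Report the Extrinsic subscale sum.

Extrinsic items: 7, 9, 11, 15.
Of these, item 9 is reverse-scored; on a 1–4 scale, reversed = 5 − raw.
  item 7: 3
  item 9: 5 − 3 = 2
  item 11: 2
  item 15: 4
Sum = 3 + 2 + 2 + 4 = 11

11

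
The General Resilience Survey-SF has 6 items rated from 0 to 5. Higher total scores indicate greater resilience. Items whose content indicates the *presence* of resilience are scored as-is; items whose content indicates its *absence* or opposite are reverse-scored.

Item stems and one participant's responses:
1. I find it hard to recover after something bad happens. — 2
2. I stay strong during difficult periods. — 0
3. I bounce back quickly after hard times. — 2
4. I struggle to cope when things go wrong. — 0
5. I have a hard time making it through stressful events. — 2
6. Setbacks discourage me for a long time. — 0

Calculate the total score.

Items 1, 4, 5, 6 describe the absence/opposite of resilience → reverse-score.
reverse-coded value = 5 − response.
  item 1: 5 − 2 = 3
  item 2: 0
  item 3: 2
  item 4: 5 − 0 = 5
  item 5: 5 − 2 = 3
  item 6: 5 − 0 = 5
Total = 3 + 0 + 2 + 5 + 3 + 5 = 18

18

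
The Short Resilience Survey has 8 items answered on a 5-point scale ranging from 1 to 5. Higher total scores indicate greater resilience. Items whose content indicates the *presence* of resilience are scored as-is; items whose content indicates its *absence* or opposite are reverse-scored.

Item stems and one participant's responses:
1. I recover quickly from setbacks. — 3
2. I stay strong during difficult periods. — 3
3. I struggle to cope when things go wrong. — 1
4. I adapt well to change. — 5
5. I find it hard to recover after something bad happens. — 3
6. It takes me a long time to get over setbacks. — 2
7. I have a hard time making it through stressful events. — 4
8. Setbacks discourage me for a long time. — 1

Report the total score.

Items 3, 5, 6, 7, 8 describe the absence/opposite of resilience → reverse-score.
reversed = (1+5) − raw = 6 − raw.
  item 1: 3
  item 2: 3
  item 3: 6 − 1 = 5
  item 4: 5
  item 5: 6 − 3 = 3
  item 6: 6 − 2 = 4
  item 7: 6 − 4 = 2
  item 8: 6 − 1 = 5
Total = 3 + 3 + 5 + 5 + 3 + 4 + 2 + 5 = 30

30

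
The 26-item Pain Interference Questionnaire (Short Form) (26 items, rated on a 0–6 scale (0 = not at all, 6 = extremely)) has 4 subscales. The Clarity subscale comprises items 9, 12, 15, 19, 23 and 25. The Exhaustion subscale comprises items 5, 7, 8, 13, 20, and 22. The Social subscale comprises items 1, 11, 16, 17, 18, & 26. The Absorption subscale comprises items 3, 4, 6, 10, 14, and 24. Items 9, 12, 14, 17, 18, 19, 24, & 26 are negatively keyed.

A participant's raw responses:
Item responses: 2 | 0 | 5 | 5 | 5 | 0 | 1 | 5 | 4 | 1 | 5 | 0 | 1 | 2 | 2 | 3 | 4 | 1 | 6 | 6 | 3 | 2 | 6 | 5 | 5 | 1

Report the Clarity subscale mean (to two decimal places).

3.50

Clarity items: 9, 12, 15, 19, 23, 25.
Of these, items 9, 12, & 19 are negatively keyed; reverse-coded value = 6 − response.
  item 9: 6 − 4 = 2
  item 12: 6 − 0 = 6
  item 15: 2
  item 19: 6 − 6 = 0
  item 23: 6
  item 25: 5
Sum = 2 + 6 + 2 + 0 + 6 + 5 = 21
Mean = 21 / 6 = 3.50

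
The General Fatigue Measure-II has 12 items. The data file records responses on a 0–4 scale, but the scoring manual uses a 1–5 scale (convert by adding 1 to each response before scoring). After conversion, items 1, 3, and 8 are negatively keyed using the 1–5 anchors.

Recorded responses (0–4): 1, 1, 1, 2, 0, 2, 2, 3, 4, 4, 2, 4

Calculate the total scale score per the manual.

40

Convert to 1–5: 2, 2, 2, 3, 1, 3, 3, 4, 5, 5, 3, 5
Reverse-coded (reversed = (1+5) − raw = 6 − raw):
  item 1: 6 − 2 = 4
  item 3: 6 − 2 = 4
  item 8: 6 − 4 = 2
Scored: 4, 2, 4, 3, 1, 3, 3, 2, 5, 5, 3, 5
Total = 40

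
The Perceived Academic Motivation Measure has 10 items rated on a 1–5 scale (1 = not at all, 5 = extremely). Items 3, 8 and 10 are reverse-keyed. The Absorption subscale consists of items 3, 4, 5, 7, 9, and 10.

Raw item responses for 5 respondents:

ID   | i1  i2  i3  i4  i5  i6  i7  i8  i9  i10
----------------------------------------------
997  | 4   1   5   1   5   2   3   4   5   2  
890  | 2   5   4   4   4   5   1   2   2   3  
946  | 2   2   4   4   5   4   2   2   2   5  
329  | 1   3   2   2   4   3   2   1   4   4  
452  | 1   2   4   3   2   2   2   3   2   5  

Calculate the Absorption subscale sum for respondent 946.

Respondent 946 raw: 2, 2, 4, 4, 5, 4, 2, 2, 2, 5.
Absorption items: 3, 4, 5, 7, 9, 10.
Reverse-coded (reversed = (1+5) − raw = 6 − raw):
  item 3: 6 − 4 = 2
  item 4: 4
  item 5: 5
  item 7: 2
  item 9: 2
  item 10: 6 − 5 = 1
Sum = 2 + 4 + 5 + 2 + 2 + 1 = 16

16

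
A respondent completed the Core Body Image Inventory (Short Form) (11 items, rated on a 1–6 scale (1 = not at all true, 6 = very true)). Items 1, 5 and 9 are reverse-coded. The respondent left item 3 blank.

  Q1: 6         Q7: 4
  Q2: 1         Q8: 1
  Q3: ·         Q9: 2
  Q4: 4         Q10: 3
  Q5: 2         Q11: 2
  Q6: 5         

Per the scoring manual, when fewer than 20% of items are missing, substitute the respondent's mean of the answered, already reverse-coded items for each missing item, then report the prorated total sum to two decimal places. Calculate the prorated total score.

34.10

Reverse-coded (reversed = (1+6) − raw = 7 − raw):
  item 1: 7 − 6 = 1
  item 5: 7 − 2 = 5
  item 9: 7 − 2 = 5
Completed scored items (10 of 11): 1, 1, 4, 5, 5, 4, 1, 5, 3, 2; sum = 31.
Person mean = 31 / 10 ≈ 3.1000
Prorated total = (31 / 10) × 11 = 34.10 (to 2 dp)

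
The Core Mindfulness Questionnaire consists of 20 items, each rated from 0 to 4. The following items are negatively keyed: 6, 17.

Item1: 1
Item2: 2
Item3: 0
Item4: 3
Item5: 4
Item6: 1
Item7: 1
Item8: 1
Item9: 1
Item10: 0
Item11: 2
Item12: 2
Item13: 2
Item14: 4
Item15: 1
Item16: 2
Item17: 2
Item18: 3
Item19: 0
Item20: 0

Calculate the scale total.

34

Reversing items 6 & 17 with 4 − raw:
Total = 1 + 2 + 0 + 3 + 4 + (4−1) + 1 + 1 + 1 + 0 + 2 + 2 + 2 + 4 + 1 + 2 + (4−2) + 3 + 0 + 0
      = 1 + 2 + 0 + 3 + 4 + 3 + 1 + 1 + 1 + 0 + 2 + 2 + 2 + 4 + 1 + 2 + 2 + 3 + 0 + 0 = 34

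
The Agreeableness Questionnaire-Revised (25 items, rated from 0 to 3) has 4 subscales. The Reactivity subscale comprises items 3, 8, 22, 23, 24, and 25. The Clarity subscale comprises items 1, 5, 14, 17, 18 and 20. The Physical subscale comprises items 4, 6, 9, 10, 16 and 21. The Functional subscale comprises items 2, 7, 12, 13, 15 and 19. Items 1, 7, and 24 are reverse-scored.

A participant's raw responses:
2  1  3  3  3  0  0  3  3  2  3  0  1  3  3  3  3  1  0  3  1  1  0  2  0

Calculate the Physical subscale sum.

Physical items: 4, 6, 9, 10, 16, 21.
  item 4: 3
  item 6: 0
  item 9: 3
  item 10: 2
  item 16: 3
  item 21: 1
Sum = 3 + 0 + 3 + 2 + 3 + 1 = 12

12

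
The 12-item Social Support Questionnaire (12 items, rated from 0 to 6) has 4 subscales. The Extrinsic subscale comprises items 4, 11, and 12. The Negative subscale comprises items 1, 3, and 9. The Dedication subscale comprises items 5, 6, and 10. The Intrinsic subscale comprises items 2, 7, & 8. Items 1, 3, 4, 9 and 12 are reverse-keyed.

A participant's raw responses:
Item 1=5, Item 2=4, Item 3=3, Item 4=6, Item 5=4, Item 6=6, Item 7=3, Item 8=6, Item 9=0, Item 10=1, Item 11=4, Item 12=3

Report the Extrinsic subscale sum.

Extrinsic items: 4, 11, 12.
Of these, items 4 & 12 are reverse-keyed; reverse-coded value = 6 − response.
  item 4: 6 − 6 = 0
  item 11: 4
  item 12: 6 − 3 = 3
Sum = 0 + 4 + 3 = 7

7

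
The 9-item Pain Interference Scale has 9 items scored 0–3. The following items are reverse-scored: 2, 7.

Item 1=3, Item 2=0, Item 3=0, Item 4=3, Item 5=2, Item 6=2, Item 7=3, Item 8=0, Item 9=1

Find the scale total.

Reverse-scored items use 3 − raw:
  item 2: 3 − 0 = 3
  item 7: 3 − 3 = 0
After reverse-coding: 3, 3, 0, 3, 2, 2, 0, 0, 1
Total = 3 + 3 + 0 + 3 + 2 + 2 + 0 + 0 + 1 = 14

14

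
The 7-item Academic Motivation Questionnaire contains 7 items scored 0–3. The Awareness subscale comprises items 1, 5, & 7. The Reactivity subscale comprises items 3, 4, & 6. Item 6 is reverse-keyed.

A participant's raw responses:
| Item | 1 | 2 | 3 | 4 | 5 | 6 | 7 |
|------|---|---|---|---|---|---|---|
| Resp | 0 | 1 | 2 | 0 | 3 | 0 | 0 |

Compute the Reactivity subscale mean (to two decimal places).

1.67

Reactivity items: 3, 4, 6.
Of these, item 6 is reverse-keyed; reverse-coded value = 3 − response.
  item 3: 2
  item 4: 0
  item 6: 3 − 0 = 3
Sum = 2 + 0 + 3 = 5
Mean = 5 / 3 = 1.67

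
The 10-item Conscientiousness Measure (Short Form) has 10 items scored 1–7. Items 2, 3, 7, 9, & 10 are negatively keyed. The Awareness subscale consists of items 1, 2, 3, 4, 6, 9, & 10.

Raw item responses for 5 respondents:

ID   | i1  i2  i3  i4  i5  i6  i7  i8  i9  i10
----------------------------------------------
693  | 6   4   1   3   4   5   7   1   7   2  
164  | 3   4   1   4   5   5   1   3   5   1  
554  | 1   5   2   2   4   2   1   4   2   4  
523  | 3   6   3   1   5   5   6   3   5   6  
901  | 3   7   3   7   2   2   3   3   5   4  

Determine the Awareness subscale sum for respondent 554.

24

Respondent 554 raw: 1, 5, 2, 2, 4, 2, 1, 4, 2, 4.
Awareness items: 1, 2, 3, 4, 6, 9, 10.
Reverse-coded (reverse-coded value = 8 − response):
  item 1: 1
  item 2: 8 − 5 = 3
  item 3: 8 − 2 = 6
  item 4: 2
  item 6: 2
  item 9: 8 − 2 = 6
  item 10: 8 − 4 = 4
Sum = 1 + 3 + 6 + 2 + 2 + 6 + 4 = 24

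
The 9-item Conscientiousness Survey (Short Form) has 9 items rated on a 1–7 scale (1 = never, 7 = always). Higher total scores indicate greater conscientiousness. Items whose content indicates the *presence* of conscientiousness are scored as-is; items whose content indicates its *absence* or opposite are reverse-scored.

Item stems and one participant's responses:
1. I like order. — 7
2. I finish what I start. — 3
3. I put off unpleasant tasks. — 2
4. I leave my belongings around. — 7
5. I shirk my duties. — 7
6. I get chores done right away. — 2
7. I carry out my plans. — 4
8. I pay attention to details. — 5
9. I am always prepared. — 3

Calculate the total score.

Items 3, 4, 5 describe the absence/opposite of conscientiousness → reverse-score.
reverse-coded value = 8 − response.
  item 1: 7
  item 2: 3
  item 3: 8 − 2 = 6
  item 4: 8 − 7 = 1
  item 5: 8 − 7 = 1
  item 6: 2
  item 7: 4
  item 8: 5
  item 9: 3
Total = 7 + 3 + 6 + 1 + 1 + 2 + 4 + 5 + 3 = 32

32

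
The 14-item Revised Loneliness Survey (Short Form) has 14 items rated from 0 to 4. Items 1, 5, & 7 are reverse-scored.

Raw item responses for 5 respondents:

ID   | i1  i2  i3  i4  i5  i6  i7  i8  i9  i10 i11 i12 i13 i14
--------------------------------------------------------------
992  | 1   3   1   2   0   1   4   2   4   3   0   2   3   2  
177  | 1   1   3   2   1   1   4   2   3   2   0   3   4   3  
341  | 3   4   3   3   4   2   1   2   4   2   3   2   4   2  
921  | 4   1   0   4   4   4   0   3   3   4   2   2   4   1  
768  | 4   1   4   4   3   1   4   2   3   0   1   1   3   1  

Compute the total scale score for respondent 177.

30

Respondent 177 raw: 1, 1, 3, 2, 1, 1, 4, 2, 3, 2, 0, 3, 4, 3.
Reverse-coded (reverse-coded value = 4 − response):
  item 1: 4 − 1 = 3
  item 2: 1
  item 3: 3
  item 4: 2
  item 5: 4 − 1 = 3
  item 6: 1
  item 7: 4 − 4 = 0
  item 8: 2
  item 9: 3
  item 10: 2
  item 11: 0
  item 12: 3
  item 13: 4
  item 14: 3
Sum = 3 + 1 + 3 + 2 + 3 + 1 + 0 + 2 + 3 + 2 + 0 + 3 + 4 + 3 = 30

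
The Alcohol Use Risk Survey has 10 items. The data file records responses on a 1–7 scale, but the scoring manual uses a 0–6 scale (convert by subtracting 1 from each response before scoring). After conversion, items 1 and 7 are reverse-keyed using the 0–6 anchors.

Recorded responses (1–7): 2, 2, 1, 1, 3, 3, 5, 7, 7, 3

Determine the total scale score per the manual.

Convert to 0–6: 1, 1, 0, 0, 2, 2, 4, 6, 6, 2
Reverse-coded (reversed = (0+6) − raw = 6 − raw):
  item 1: 6 − 1 = 5
  item 7: 6 − 4 = 2
Scored: 5, 1, 0, 0, 2, 2, 2, 6, 6, 2
Total = 26

26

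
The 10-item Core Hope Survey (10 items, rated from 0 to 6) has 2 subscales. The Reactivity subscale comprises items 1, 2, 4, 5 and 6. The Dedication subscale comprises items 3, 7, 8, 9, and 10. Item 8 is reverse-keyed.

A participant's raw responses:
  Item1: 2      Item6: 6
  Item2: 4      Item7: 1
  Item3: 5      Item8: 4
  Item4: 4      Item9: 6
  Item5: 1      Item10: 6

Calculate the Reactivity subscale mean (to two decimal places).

Reactivity items: 1, 2, 4, 5, 6.
  item 1: 2
  item 2: 4
  item 4: 4
  item 5: 1
  item 6: 6
Sum = 2 + 4 + 4 + 1 + 6 = 17
Mean = 17 / 5 = 3.40

3.40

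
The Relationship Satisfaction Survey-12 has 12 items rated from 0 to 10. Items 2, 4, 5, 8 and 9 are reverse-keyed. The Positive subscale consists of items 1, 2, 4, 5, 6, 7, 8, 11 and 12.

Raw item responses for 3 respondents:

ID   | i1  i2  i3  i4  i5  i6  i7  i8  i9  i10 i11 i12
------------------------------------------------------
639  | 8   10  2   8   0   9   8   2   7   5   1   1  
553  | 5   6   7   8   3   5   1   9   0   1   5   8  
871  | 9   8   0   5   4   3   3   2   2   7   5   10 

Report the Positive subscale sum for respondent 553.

Respondent 553 raw: 5, 6, 7, 8, 3, 5, 1, 9, 0, 1, 5, 8.
Positive items: 1, 2, 4, 5, 6, 7, 8, 11, 12.
Reverse-coded (on a 0–10 scale, reversed = 10 − raw):
  item 1: 5
  item 2: 10 − 6 = 4
  item 4: 10 − 8 = 2
  item 5: 10 − 3 = 7
  item 6: 5
  item 7: 1
  item 8: 10 − 9 = 1
  item 11: 5
  item 12: 8
Sum = 5 + 4 + 2 + 7 + 5 + 1 + 1 + 5 + 8 = 38

38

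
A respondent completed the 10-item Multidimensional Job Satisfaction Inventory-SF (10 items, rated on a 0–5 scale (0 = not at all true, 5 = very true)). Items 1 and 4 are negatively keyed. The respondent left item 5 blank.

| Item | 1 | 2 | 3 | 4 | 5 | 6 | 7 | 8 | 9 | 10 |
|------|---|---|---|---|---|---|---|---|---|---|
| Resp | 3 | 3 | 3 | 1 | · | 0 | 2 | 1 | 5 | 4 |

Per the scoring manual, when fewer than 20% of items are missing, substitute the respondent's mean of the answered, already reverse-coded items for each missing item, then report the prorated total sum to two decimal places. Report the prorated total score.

26.67

Reverse-coded (reversed = (0+5) − raw = 5 − raw):
  item 1: 5 − 3 = 2
  item 4: 5 − 1 = 4
Completed scored items (9 of 10): 2, 3, 3, 4, 0, 2, 1, 5, 4; sum = 24.
Person mean = 24 / 9 ≈ 2.6667
Prorated total = (24 / 9) × 10 = 26.67 (to 2 dp)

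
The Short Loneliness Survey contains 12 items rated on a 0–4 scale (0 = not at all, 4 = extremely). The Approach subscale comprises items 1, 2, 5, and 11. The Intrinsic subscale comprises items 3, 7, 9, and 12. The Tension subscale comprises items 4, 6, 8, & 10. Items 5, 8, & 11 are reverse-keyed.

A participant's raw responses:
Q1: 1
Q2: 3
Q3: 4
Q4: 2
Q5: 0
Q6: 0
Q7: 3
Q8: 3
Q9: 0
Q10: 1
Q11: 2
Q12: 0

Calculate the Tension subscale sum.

4

Tension items: 4, 6, 8, 10.
Of these, item 8 is reverse-keyed; on a 0–4 scale, reversed = 4 − raw.
  item 4: 2
  item 6: 0
  item 8: 4 − 3 = 1
  item 10: 1
Sum = 2 + 0 + 1 + 1 = 4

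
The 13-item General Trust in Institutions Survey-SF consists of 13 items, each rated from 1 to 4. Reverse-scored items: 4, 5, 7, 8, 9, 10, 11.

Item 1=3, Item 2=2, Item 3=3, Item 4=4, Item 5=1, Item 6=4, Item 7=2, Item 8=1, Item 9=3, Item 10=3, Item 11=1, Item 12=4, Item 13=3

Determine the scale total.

Reversing items 4, 5, 7, 8, 9, 10 and 11 with 5 − raw:
Total = 3 + 2 + 3 + (5−4) + (5−1) + 4 + (5−2) + (5−1) + (5−3) + (5−3) + (5−1) + 4 + 3
      = 3 + 2 + 3 + 1 + 4 + 4 + 3 + 4 + 2 + 2 + 4 + 4 + 3 = 39

39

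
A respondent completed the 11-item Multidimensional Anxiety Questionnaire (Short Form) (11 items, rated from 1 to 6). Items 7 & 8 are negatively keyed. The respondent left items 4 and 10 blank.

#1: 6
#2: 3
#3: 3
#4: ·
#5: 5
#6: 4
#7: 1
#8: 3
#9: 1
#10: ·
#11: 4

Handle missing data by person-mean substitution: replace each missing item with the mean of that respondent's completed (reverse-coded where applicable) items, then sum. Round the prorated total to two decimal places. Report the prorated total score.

Reverse-coded (reversed = (1+6) − raw = 7 − raw):
  item 7: 7 − 1 = 6
  item 8: 7 − 3 = 4
Completed scored items (9 of 11): 6, 3, 3, 5, 4, 6, 4, 1, 4; sum = 36.
Person mean = 36 / 9 ≈ 4.0000
Prorated total = (36 / 9) × 11 = 44.00 (to 2 dp)

44.00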